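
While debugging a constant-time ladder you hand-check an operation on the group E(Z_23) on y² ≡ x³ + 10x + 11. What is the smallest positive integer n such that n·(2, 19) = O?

2P: tangent at (2, 19): λ = (3·2² + 10)/(2·19) ≡ 22/15. 15⁻¹ ≡ 20 (mod 23), so λ ≡ 22·20 ≡ 3.
  x = λ² - 2 - 2 = 9 - 4 ≡ 5; y = λ·(2 - 5) - 19 ≡ 18. → (5, 18)
3P: (5, 18) + (2, 19). λ = (19 - 18)/(2 - 5) ≡ 1/20 mod 23. 20⁻¹ ≡ 15 (mod 23) since 20·15 = 300 ≡ 1, so λ ≡ 15.
  x = λ² - 5 - 2 = 225 - 7 ≡ 11; y = λ·(5 - 11) - 18 ≡ 7. → (11, 7)
4P: (11, 7) + (2, 19). λ = (19 - 7)/(2 - 11) ≡ 12/14 mod 23. 14⁻¹ ≡ 5 (mod 23), so λ ≡ 14.
  x = λ² - 11 - 2 = 196 - 13 ≡ 22; y = λ·(11 - 22) - 7 ≡ 0. → (22, 0)
5P: (22, 0) + (2, 19). λ = (19 - 0)/(2 - 22) ≡ 19/3 mod 23. 3⁻¹ ≡ 8 (mod 23) since 3·8 = 24 ≡ 1, so λ ≡ 14.
  x = λ² - 22 - 2 = 196 - 24 ≡ 11; y = λ·(22 - 11) - 0 ≡ 16. → (11, 16)
6P: (11, 16) + (2, 19). λ = (19 - 16)/(2 - 11) ≡ 3/14 mod 23. 14⁻¹ ≡ 5 (mod 23) since 14·5 = 70 ≡ 1, so λ ≡ 15.
  x = λ² - 11 - 2 = 225 - 13 ≡ 5; y = λ·(11 - 5) - 16 ≡ 5. → (5, 5)
7P: (5, 5) + (2, 19). λ = (19 - 5)/(2 - 5) ≡ 14/20 mod 23. 20⁻¹ ≡ 15 (mod 23), so λ ≡ 3.
  x = λ² - 5 - 2 = 9 - 7 ≡ 2; y = λ·(5 - 2) - 5 ≡ 4. → (2, 4)
8P: (2, 4) + (2, 19): same x and y₁ ≡ -y₂, so the sum is O.
8P = O, so the order is 8.

8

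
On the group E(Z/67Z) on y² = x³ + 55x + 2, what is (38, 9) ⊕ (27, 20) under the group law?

(3, 23)

(38, 9) + (27, 20). λ = (20 - 9)/(27 - 38) ≡ 11/56 mod 67. 56⁻¹ ≡ 6 (mod 67) since 56·6 = 336 ≡ 1, so λ ≡ 66.
  x = λ² - 38 - 27 = 4356 - 65 ≡ 3; y = λ·(38 - 3) - 9 ≡ 23. → (3, 23)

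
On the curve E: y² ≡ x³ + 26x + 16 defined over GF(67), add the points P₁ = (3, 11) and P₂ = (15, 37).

(3, 11) + (15, 37). λ = (37 - 11)/(15 - 3) ≡ 26/12 mod 67. 12⁻¹ ≡ 28 (mod 67) since 12·28 = 336 ≡ 1, so λ ≡ 58.
  x = λ² - 3 - 15 = 3364 - 18 ≡ 63; y = λ·(3 - 63) - 11 ≡ 60. → (63, 60)

(63, 60)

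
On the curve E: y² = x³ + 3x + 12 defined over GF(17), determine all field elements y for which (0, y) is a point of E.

x³ + 3x + 12 = 12 ≡ 12 (mod 17).
12 is a non-residue mod 17; no y exists.

none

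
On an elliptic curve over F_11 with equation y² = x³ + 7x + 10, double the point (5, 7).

tangent at (5, 7): λ = (3·5² + 7)/(2·7) ≡ 5/3. 3⁻¹ ≡ 4 (mod 11), so λ ≡ 5·4 ≡ 9.
  x = λ² - 5 - 5 = 81 - 10 ≡ 5; y = λ·(5 - 5) - 7 ≡ 4. → (5, 4)

(5, 4)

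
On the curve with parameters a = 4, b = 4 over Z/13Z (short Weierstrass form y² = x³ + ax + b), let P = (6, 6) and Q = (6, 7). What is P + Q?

The two points share x = 6 and their y-coordinates satisfy 6 + 7 ≡ 0 (mod 13), so they are inverses. Their sum is the point at infinity.

O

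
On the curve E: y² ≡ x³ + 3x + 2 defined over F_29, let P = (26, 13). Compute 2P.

tangent at (26, 13): λ = (3·26² + 3)/(2·13) ≡ 1/26. 26⁻¹ ≡ 19 (mod 29), so λ ≡ 1·19 ≡ 19.
  x = λ² - 26 - 26 = 361 - 52 ≡ 19; y = λ·(26 - 19) - 13 ≡ 4. → (19, 4)

(19, 4)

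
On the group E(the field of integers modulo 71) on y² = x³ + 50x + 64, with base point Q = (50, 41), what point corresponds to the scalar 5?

Double-and-add on 5 = (101)₂. Start with Q = (50, 41) for the leading 1-bit.
double: tangent at (50, 41): λ = (3·50² + 50)/(2·41) ≡ 24/11. 11⁻¹ ≡ 13 (mod 71) since 11·13 = 143 ≡ 1, so λ ≡ 24·13 ≡ 28.
  x = λ² - 50 - 50 = 784 - 100 ≡ 45; y = λ·(50 - 45) - 41 ≡ 28. → (45, 28)
double: tangent at (45, 28): λ = (3·45² + 50)/(2·28) ≡ 19/56. 56⁻¹ ≡ 52 (mod 71), so λ ≡ 19·52 ≡ 65.
  x = λ² - 45 - 45 = 4225 - 90 ≡ 17; y = λ·(45 - 17) - 28 ≡ 17. → (17, 17)
add Q: (17, 17) + (50, 41). λ = (41 - 17)/(50 - 17) ≡ 24/33 mod 71. 33⁻¹ ≡ 28 (mod 71) since 33·28 = 924 ≡ 1, so λ ≡ 33.
  x = λ² - 17 - 50 = 1089 - 67 ≡ 28; y = λ·(17 - 28) - 17 ≡ 46. → (28, 46)

(28, 46)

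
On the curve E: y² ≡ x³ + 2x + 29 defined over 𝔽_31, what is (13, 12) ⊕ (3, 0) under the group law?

(13, 12) + (3, 0). λ = (0 - 12)/(3 - 13) ≡ 19/21 mod 31. 21⁻¹ ≡ 3 (mod 31), so λ ≡ 26.
  x = λ² - 13 - 3 = 676 - 16 ≡ 9; y = λ·(13 - 9) - 12 ≡ 30. → (9, 30)

(9, 30)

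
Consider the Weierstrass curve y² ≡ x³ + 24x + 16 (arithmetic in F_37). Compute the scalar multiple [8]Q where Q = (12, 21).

(26, 7)

Repeated addition: build up to 8Q.
2Q: tangent at (12, 21): λ = (3·12² + 24)/(2·21) ≡ 12/5. 5⁻¹ ≡ 15 (mod 37), so λ ≡ 12·15 ≡ 32.
  x = λ² - 12 - 12 = 1024 - 24 ≡ 1; y = λ·(12 - 1) - 21 ≡ 35. → (1, 35)
3Q: (1, 35) + (12, 21). λ = (21 - 35)/(12 - 1) ≡ 23/11 mod 37. 11⁻¹ ≡ 27 (mod 37) since 11·27 = 297 ≡ 1, so λ ≡ 29.
  x = λ² - 1 - 12 = 841 - 13 ≡ 14; y = λ·(1 - 14) - 35 ≡ 32. → (14, 32)
4Q: (14, 32) + (12, 21). λ = (21 - 32)/(12 - 14) ≡ 26/35 mod 37. 35⁻¹ ≡ 18 (mod 37) since 35·18 = 630 ≡ 1, so λ ≡ 24.
  x = λ² - 14 - 12 = 576 - 26 ≡ 32; y = λ·(14 - 32) - 32 ≡ 17. → (32, 17)
5Q: (32, 17) + (12, 21). λ = (21 - 17)/(12 - 32) ≡ 4/17 mod 37. 17⁻¹ ≡ 24 (mod 37), so λ ≡ 22.
  x = λ² - 32 - 12 = 484 - 44 ≡ 33; y = λ·(32 - 33) - 17 ≡ 35. → (33, 35)
6Q: (33, 35) + (12, 21). λ = (21 - 35)/(12 - 33) ≡ 23/16 mod 37. 16⁻¹ ≡ 7 (mod 37), so λ ≡ 13.
  x = λ² - 33 - 12 = 169 - 45 ≡ 13; y = λ·(33 - 13) - 35 ≡ 3. → (13, 3)
7Q: (13, 3) + (12, 21). λ = (21 - 3)/(12 - 13) ≡ 18/36 mod 37. 36⁻¹ ≡ 36 (mod 37), so λ ≡ 19.
  x = λ² - 13 - 12 = 361 - 25 ≡ 3; y = λ·(13 - 3) - 3 ≡ 2. → (3, 2)
8Q: (3, 2) + (12, 21). λ = (21 - 2)/(12 - 3) ≡ 19/9 mod 37. 9⁻¹ ≡ 33 (mod 37), so λ ≡ 35.
  x = λ² - 3 - 12 = 1225 - 15 ≡ 26; y = λ·(3 - 26) - 2 ≡ 7. → (26, 7)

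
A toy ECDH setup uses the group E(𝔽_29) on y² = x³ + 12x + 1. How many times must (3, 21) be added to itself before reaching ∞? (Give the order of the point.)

3

2P: tangent at (3, 21): λ = (3·3² + 12)/(2·21) ≡ 10/13. 13⁻¹ ≡ 9 (mod 29) since 13·9 = 117 ≡ 1, so λ ≡ 10·9 ≡ 3.
  x = λ² - 3 - 3 = 9 - 6 ≡ 3; y = λ·(3 - 3) - 21 ≡ 8. → (3, 8)
3P: (3, 8) + (3, 21): same x and y₁ ≡ -y₂, so the sum is ∞.
3P = ∞, so the order is 3.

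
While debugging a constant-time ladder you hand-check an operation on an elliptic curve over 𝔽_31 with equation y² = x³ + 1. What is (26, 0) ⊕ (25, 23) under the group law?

(26, 0) + (25, 23). λ = (23 - 0)/(25 - 26) ≡ 23/30 mod 31. 30⁻¹ ≡ 30 (mod 31) since 30·30 = 900 ≡ 1, so λ ≡ 8.
  x = λ² - 26 - 25 = 64 - 51 ≡ 13; y = λ·(26 - 13) - 0 ≡ 11. → (13, 11)

(13, 11)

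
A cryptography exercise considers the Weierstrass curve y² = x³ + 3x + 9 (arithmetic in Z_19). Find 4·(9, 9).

Write Q = (9, 9).
Double-and-add on 4 = (100)₂. Start with Q = (9, 9) for the leading 1-bit.
double: tangent at (9, 9): λ = (3·9² + 3)/(2·9) ≡ 18/18. 18⁻¹ ≡ 18 (mod 19), so λ ≡ 18·18 ≡ 1.
  x = λ² - 9 - 9 = 1 - 18 ≡ 2; y = λ·(9 - 2) - 9 ≡ 17. → (2, 17)
double: tangent at (2, 17): λ = (3·2² + 3)/(2·17) ≡ 15/15. 15⁻¹ ≡ 14 (mod 19), so λ ≡ 15·14 ≡ 1.
  x = λ² - 2 - 2 = 1 - 4 ≡ 16; y = λ·(2 - 16) - 17 ≡ 7. → (16, 7)

(16, 7)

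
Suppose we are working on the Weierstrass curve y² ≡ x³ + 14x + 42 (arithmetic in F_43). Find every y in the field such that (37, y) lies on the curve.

x³ + 14x + 42 = 51213 ≡ 0 (mod 43).
Only y = 0 satisfies y² ≡ 0.

0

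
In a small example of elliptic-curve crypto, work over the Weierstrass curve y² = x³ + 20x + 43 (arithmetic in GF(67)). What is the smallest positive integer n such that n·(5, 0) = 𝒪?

2

2P: (5, 0) + (5, 0): same x and y₁ ≡ -y₂, so the sum is 𝒪.
2P = 𝒪, so the order is 2.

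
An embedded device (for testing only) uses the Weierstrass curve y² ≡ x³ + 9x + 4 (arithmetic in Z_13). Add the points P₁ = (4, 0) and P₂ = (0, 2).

(6, 1)

(4, 0) + (0, 2). λ = (2 - 0)/(0 - 4) ≡ 2/9 mod 13. 9⁻¹ ≡ 3 (mod 13), so λ ≡ 6.
  x = λ² - 4 - 0 = 36 - 4 ≡ 6; y = λ·(4 - 6) - 0 ≡ 1. → (6, 1)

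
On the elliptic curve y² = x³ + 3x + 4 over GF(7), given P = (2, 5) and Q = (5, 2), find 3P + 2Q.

First 3P:
Repeated addition: build up to 3P.
2P: tangent at (2, 5): λ = (3·2² + 3)/(2·5) ≡ 1/3. 3⁻¹ ≡ 5 (mod 7), so λ ≡ 1·5 ≡ 5.
  x = λ² - 2 - 2 = 25 - 4 ≡ 0; y = λ·(2 - 0) - 5 ≡ 5. → (0, 5)
3P: (0, 5) + (2, 5). λ = (5 - 5)/(2 - 0) ≡ 0/2 mod 7. 2⁻¹ ≡ 4 (mod 7), so λ ≡ 0.
  x = λ² - 0 - 2 = 0 - 2 ≡ 5; y = λ·(0 - 5) - 5 ≡ 2. → (5, 2)
3P = (5, 2).
Next 2Q:
Repeated addition: build up to 2Q.
2Q: tangent at (5, 2): λ = (3·5² + 3)/(2·2) ≡ 1/4. 4⁻¹ ≡ 2 (mod 7), so λ ≡ 1·2 ≡ 2.
  x = λ² - 5 - 5 = 4 - 10 ≡ 1; y = λ·(5 - 1) - 2 ≡ 6. → (1, 6)
2Q = (1, 6).
Finally 3P + 2Q:
(5, 2) + (1, 6). λ = (6 - 2)/(1 - 5) ≡ 4/3 mod 7. 3⁻¹ ≡ 5 (mod 7) since 3·5 = 15 ≡ 1, so λ ≡ 6.
  x = λ² - 5 - 1 = 36 - 6 ≡ 2; y = λ·(5 - 2) - 2 ≡ 2. → (2, 2)

(2, 2)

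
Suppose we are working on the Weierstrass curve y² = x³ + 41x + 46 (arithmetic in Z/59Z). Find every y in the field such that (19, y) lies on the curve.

x³ + 41x + 46 = 7684 ≡ 14 (mod 59).
14 is a non-residue mod 59; no y exists.

none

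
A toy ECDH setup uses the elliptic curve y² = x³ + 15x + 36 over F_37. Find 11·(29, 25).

Write P = (29, 25).
Double-and-add on 11 = (1011)₂. Start with P = (29, 25) for the leading 1-bit.
double: tangent at (29, 25): λ = (3·29² + 15)/(2·25) ≡ 22/13. 13⁻¹ ≡ 20 (mod 37), so λ ≡ 22·20 ≡ 33.
  x = λ² - 29 - 29 = 1089 - 58 ≡ 32; y = λ·(29 - 32) - 25 ≡ 24. → (32, 24)
double: tangent at (32, 24): λ = (3·32² + 15)/(2·24) ≡ 16/11. 11⁻¹ ≡ 27 (mod 37) since 11·27 = 297 ≡ 1, so λ ≡ 16·27 ≡ 25.
  x = λ² - 32 - 32 = 625 - 64 ≡ 6; y = λ·(32 - 6) - 24 ≡ 34. → (6, 34)
add P: (6, 34) + (29, 25). λ = (25 - 34)/(29 - 6) ≡ 28/23 mod 37. 23⁻¹ ≡ 29 (mod 37) since 23·29 = 667 ≡ 1, so λ ≡ 35.
  x = λ² - 6 - 29 = 1225 - 35 ≡ 6; y = λ·(6 - 6) - 34 ≡ 3. → (6, 3)
double: tangent at (6, 3): λ = (3·6² + 15)/(2·3) ≡ 12/6. 6⁻¹ ≡ 31 (mod 37) since 6·31 = 186 ≡ 1, so λ ≡ 12·31 ≡ 2.
  x = λ² - 6 - 6 = 4 - 12 ≡ 29; y = λ·(6 - 29) - 3 ≡ 25. → (29, 25)
add P: tangent at (29, 25): λ = (3·29² + 15)/(2·25) ≡ 22/13. 13⁻¹ ≡ 20 (mod 37), so λ ≡ 22·20 ≡ 33.
  x = λ² - 29 - 29 = 1089 - 58 ≡ 32; y = λ·(29 - 32) - 25 ≡ 24. → (32, 24)

(32, 24)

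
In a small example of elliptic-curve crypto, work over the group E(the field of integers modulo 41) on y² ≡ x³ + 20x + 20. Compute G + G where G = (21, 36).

(0, 26)

tangent at (21, 36): λ = (3·21² + 20)/(2·36) ≡ 31/31. 31⁻¹ ≡ 4 (mod 41) since 31·4 = 124 ≡ 1, so λ ≡ 31·4 ≡ 1.
  x = λ² - 21 - 21 = 1 - 42 ≡ 0; y = λ·(21 - 0) - 36 ≡ 26. → (0, 26)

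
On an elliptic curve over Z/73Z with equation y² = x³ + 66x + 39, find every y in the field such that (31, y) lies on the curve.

11, 62

x³ + 66x + 39 = 31876 ≡ 48 (mod 73).
Square roots of 48 mod 73: 11 and 62 (since 11² = 121 ≡ 48).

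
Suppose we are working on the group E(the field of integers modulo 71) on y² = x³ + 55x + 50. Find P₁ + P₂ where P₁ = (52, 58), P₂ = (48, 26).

(52, 58) + (48, 26). λ = (26 - 58)/(48 - 52) ≡ 39/67 mod 71. 67⁻¹ ≡ 53 (mod 71), so λ ≡ 8.
  x = λ² - 52 - 48 = 64 - 100 ≡ 35; y = λ·(52 - 35) - 58 ≡ 7. → (35, 7)

(35, 7)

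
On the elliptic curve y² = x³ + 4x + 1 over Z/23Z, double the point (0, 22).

tangent at (0, 22): λ = (3·0² + 4)/(2·22) ≡ 4/21. 21⁻¹ ≡ 11 (mod 23) since 21·11 = 231 ≡ 1, so λ ≡ 4·11 ≡ 21.
  x = λ² - 0 - 0 = 441 - 0 ≡ 4; y = λ·(0 - 4) - 22 ≡ 9. → (4, 9)

(4, 9)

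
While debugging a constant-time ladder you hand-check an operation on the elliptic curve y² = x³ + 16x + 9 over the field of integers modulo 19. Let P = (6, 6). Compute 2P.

(4, 2)

tangent at (6, 6): λ = (3·6² + 16)/(2·6) ≡ 10/12. 12⁻¹ ≡ 8 (mod 19) since 12·8 = 96 ≡ 1, so λ ≡ 10·8 ≡ 4.
  x = λ² - 6 - 6 = 16 - 12 ≡ 4; y = λ·(6 - 4) - 6 ≡ 2. → (4, 2)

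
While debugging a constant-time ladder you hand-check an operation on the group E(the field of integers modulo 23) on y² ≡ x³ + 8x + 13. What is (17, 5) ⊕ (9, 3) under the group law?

(17, 5) + (9, 3). λ = (3 - 5)/(9 - 17) ≡ 21/15 mod 23. 15⁻¹ ≡ 20 (mod 23) since 15·20 = 300 ≡ 1, so λ ≡ 6.
  x = λ² - 17 - 9 = 36 - 26 ≡ 10; y = λ·(17 - 10) - 5 ≡ 14. → (10, 14)

(10, 14)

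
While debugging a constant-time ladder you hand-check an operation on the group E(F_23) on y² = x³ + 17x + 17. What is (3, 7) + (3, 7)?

(2, 6)

tangent at (3, 7): λ = (3·3² + 17)/(2·7) ≡ 21/14. 14⁻¹ ≡ 5 (mod 23) since 14·5 = 70 ≡ 1, so λ ≡ 21·5 ≡ 13.
  x = λ² - 3 - 3 = 169 - 6 ≡ 2; y = λ·(3 - 2) - 7 ≡ 6. → (2, 6)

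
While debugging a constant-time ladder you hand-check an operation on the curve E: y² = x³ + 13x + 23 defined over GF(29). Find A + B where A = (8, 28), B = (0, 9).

(8, 28) + (0, 9). λ = (9 - 28)/(0 - 8) ≡ 10/21 mod 29. 21⁻¹ ≡ 18 (mod 29), so λ ≡ 6.
  x = λ² - 8 - 0 = 36 - 8 ≡ 28; y = λ·(8 - 28) - 28 ≡ 26. → (28, 26)

(28, 26)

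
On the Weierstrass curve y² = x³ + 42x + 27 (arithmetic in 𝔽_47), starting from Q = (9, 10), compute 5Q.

(22, 32)

Repeated addition: build up to 5Q.
2Q: tangent at (9, 10): λ = (3·9² + 42)/(2·10) ≡ 3/20. 20⁻¹ ≡ 40 (mod 47) since 20·40 = 800 ≡ 1, so λ ≡ 3·40 ≡ 26.
  x = λ² - 9 - 9 = 676 - 18 ≡ 0; y = λ·(9 - 0) - 10 ≡ 36. → (0, 36)
3Q: (0, 36) + (9, 10). λ = (10 - 36)/(9 - 0) ≡ 21/9 mod 47. 9⁻¹ ≡ 21 (mod 47) since 9·21 = 189 ≡ 1, so λ ≡ 18.
  x = λ² - 0 - 9 = 324 - 9 ≡ 33; y = λ·(0 - 33) - 36 ≡ 28. → (33, 28)
4Q: (33, 28) + (9, 10). λ = (10 - 28)/(9 - 33) ≡ 29/23 mod 47. 23⁻¹ ≡ 45 (mod 47), so λ ≡ 36.
  x = λ² - 33 - 9 = 1296 - 42 ≡ 32; y = λ·(33 - 32) - 28 ≡ 8. → (32, 8)
5Q: (32, 8) + (9, 10). λ = (10 - 8)/(9 - 32) ≡ 2/24 mod 47. 24⁻¹ ≡ 2 (mod 47), so λ ≡ 4.
  x = λ² - 32 - 9 = 16 - 41 ≡ 22; y = λ·(32 - 22) - 8 ≡ 32. → (22, 32)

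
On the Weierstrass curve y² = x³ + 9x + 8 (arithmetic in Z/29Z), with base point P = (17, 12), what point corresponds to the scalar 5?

(3, 27)

Repeated addition: build up to 5P.
2P: tangent at (17, 12): λ = (3·17² + 9)/(2·12) ≡ 6/24. 24⁻¹ ≡ 23 (mod 29) since 24·23 = 552 ≡ 1, so λ ≡ 6·23 ≡ 22.
  x = λ² - 17 - 17 = 484 - 34 ≡ 15; y = λ·(17 - 15) - 12 ≡ 3. → (15, 3)
3P: (15, 3) + (17, 12). λ = (12 - 3)/(17 - 15) ≡ 9/2 mod 29. 2⁻¹ ≡ 15 (mod 29) since 2·15 = 30 ≡ 1, so λ ≡ 19.
  x = λ² - 15 - 17 = 361 - 32 ≡ 10; y = λ·(15 - 10) - 3 ≡ 5. → (10, 5)
4P: (10, 5) + (17, 12). λ = (12 - 5)/(17 - 10) ≡ 7/7 mod 29. 7⁻¹ ≡ 25 (mod 29) since 7·25 = 175 ≡ 1, so λ ≡ 1.
  x = λ² - 10 - 17 = 1 - 27 ≡ 3; y = λ·(10 - 3) - 5 ≡ 2. → (3, 2)
5P: (3, 2) + (17, 12). λ = (12 - 2)/(17 - 3) ≡ 10/14 mod 29. 14⁻¹ ≡ 27 (mod 29) since 14·27 = 378 ≡ 1, so λ ≡ 9.
  x = λ² - 3 - 17 = 81 - 20 ≡ 3; y = λ·(3 - 3) - 2 ≡ 27. → (3, 27)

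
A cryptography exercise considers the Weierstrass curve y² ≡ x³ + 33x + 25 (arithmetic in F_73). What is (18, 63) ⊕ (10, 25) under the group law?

(18, 63) + (10, 25). λ = (25 - 63)/(10 - 18) ≡ 35/65 mod 73. 65⁻¹ ≡ 9 (mod 73), so λ ≡ 23.
  x = λ² - 18 - 10 = 529 - 28 ≡ 63; y = λ·(18 - 63) - 63 ≡ 70. → (63, 70)

(63, 70)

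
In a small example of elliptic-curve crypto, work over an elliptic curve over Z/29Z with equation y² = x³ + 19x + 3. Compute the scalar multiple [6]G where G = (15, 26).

(2, 22)

Repeated addition: build up to 6G.
2G: tangent at (15, 26): λ = (3·15² + 19)/(2·26) ≡ 27/23. 23⁻¹ ≡ 24 (mod 29), so λ ≡ 27·24 ≡ 10.
  x = λ² - 15 - 15 = 100 - 30 ≡ 12; y = λ·(15 - 12) - 26 ≡ 4. → (12, 4)
3G: (12, 4) + (15, 26). λ = (26 - 4)/(15 - 12) ≡ 22/3 mod 29. 3⁻¹ ≡ 10 (mod 29), so λ ≡ 17.
  x = λ² - 12 - 15 = 289 - 27 ≡ 1; y = λ·(12 - 1) - 4 ≡ 9. → (1, 9)
4G: (1, 9) + (15, 26). λ = (26 - 9)/(15 - 1) ≡ 17/14 mod 29. 14⁻¹ ≡ 27 (mod 29), so λ ≡ 24.
  x = λ² - 1 - 15 = 576 - 16 ≡ 9; y = λ·(1 - 9) - 9 ≡ 2. → (9, 2)
5G: (9, 2) + (15, 26). λ = (26 - 2)/(15 - 9) ≡ 24/6 mod 29. 6⁻¹ ≡ 5 (mod 29), so λ ≡ 4.
  x = λ² - 9 - 15 = 16 - 24 ≡ 21; y = λ·(9 - 21) - 2 ≡ 8. → (21, 8)
6G: (21, 8) + (15, 26). λ = (26 - 8)/(15 - 21) ≡ 18/23 mod 29. 23⁻¹ ≡ 24 (mod 29), so λ ≡ 26.
  x = λ² - 21 - 15 = 676 - 36 ≡ 2; y = λ·(21 - 2) - 8 ≡ 22. → (2, 22)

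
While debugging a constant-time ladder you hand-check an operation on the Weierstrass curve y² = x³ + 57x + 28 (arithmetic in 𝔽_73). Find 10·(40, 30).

Write P = (40, 30).
Repeated addition: build up to 10P.
2P: tangent at (40, 30): λ = (3·40² + 57)/(2·30) ≡ 39/60. 60⁻¹ ≡ 28 (mod 73) since 60·28 = 1680 ≡ 1, so λ ≡ 39·28 ≡ 70.
  x = λ² - 40 - 40 = 4900 - 80 ≡ 2; y = λ·(40 - 2) - 30 ≡ 2. → (2, 2)
3P: (2, 2) + (40, 30). λ = (30 - 2)/(40 - 2) ≡ 28/38 mod 73. 38⁻¹ ≡ 25 (mod 73) since 38·25 = 950 ≡ 1, so λ ≡ 43.
  x = λ² - 2 - 40 = 1849 - 42 ≡ 55; y = λ·(2 - 55) - 2 ≡ 55. → (55, 55)
4P: (55, 55) + (40, 30). λ = (30 - 55)/(40 - 55) ≡ 48/58 mod 73. 58⁻¹ ≡ 34 (mod 73), so λ ≡ 26.
  x = λ² - 55 - 40 = 676 - 95 ≡ 70; y = λ·(55 - 70) - 55 ≡ 66. → (70, 66)
5P: (70, 66) + (40, 30). λ = (30 - 66)/(40 - 70) ≡ 37/43 mod 73. 43⁻¹ ≡ 17 (mod 73) since 43·17 = 731 ≡ 1, so λ ≡ 45.
  x = λ² - 70 - 40 = 2025 - 110 ≡ 17; y = λ·(70 - 17) - 66 ≡ 56. → (17, 56)
6P: (17, 56) + (40, 30). λ = (30 - 56)/(40 - 17) ≡ 47/23 mod 73. 23⁻¹ ≡ 54 (mod 73) since 23·54 = 1242 ≡ 1, so λ ≡ 56.
  x = λ² - 17 - 40 = 3136 - 57 ≡ 13; y = λ·(17 - 13) - 56 ≡ 22. → (13, 22)
7P: (13, 22) + (40, 30). λ = (30 - 22)/(40 - 13) ≡ 8/27 mod 73. 27⁻¹ ≡ 46 (mod 73), so λ ≡ 3.
  x = λ² - 13 - 40 = 9 - 53 ≡ 29; y = λ·(13 - 29) - 22 ≡ 3. → (29, 3)
8P: (29, 3) + (40, 30). λ = (30 - 3)/(40 - 29) ≡ 27/11 mod 73. 11⁻¹ ≡ 20 (mod 73) since 11·20 = 220 ≡ 1, so λ ≡ 29.
  x = λ² - 29 - 40 = 841 - 69 ≡ 42; y = λ·(29 - 42) - 3 ≡ 58. → (42, 58)
9P: (42, 58) + (40, 30). λ = (30 - 58)/(40 - 42) ≡ 45/71 mod 73. 71⁻¹ ≡ 36 (mod 73) since 71·36 = 2556 ≡ 1, so λ ≡ 14.
  x = λ² - 42 - 40 = 196 - 82 ≡ 41; y = λ·(42 - 41) - 58 ≡ 29. → (41, 29)
10P: (41, 29) + (40, 30). λ = (30 - 29)/(40 - 41) ≡ 1/72 mod 73. 72⁻¹ ≡ 72 (mod 73) since 72·72 = 5184 ≡ 1, so λ ≡ 72.
  x = λ² - 41 - 40 = 5184 - 81 ≡ 66; y = λ·(41 - 66) - 29 ≡ 69. → (66, 69)

(66, 69)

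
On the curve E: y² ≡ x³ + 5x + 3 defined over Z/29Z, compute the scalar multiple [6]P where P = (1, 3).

(17, 10)

Double-and-add on 6 = (110)₂. Start with P = (1, 3) for the leading 1-bit.
double: tangent at (1, 3): λ = (3·1² + 5)/(2·3) ≡ 8/6. 6⁻¹ ≡ 5 (mod 29), so λ ≡ 8·5 ≡ 11.
  x = λ² - 1 - 1 = 121 - 2 ≡ 3; y = λ·(1 - 3) - 3 ≡ 4. → (3, 4)
add P: (3, 4) + (1, 3). λ = (3 - 4)/(1 - 3) ≡ 28/27 mod 29. 27⁻¹ ≡ 14 (mod 29) since 27·14 = 378 ≡ 1, so λ ≡ 15.
  x = λ² - 3 - 1 = 225 - 4 ≡ 18; y = λ·(3 - 18) - 4 ≡ 3. → (18, 3)
double: tangent at (18, 3): λ = (3·18² + 5)/(2·3) ≡ 20/6. 6⁻¹ ≡ 5 (mod 29) since 6·5 = 30 ≡ 1, so λ ≡ 20·5 ≡ 13.
  x = λ² - 18 - 18 = 169 - 36 ≡ 17; y = λ·(18 - 17) - 3 ≡ 10. → (17, 10)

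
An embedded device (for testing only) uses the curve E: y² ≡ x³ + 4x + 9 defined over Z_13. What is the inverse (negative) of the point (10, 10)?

(10, 3)

-(10, 10) = (10, -10 mod 13) = (10, 3).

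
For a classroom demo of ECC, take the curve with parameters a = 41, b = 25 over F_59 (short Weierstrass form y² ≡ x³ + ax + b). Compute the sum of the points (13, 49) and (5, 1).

(13, 49) + (5, 1). λ = (1 - 49)/(5 - 13) ≡ 11/51 mod 59. 51⁻¹ ≡ 22 (mod 59), so λ ≡ 6.
  x = λ² - 13 - 5 = 36 - 18 ≡ 18; y = λ·(13 - 18) - 49 ≡ 39. → (18, 39)

(18, 39)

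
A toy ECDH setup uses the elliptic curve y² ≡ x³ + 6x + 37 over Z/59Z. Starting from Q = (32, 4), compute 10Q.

(40, 47)

Double-and-add on 10 = (1010)₂. Start with Q = (32, 4) for the leading 1-bit.
double: tangent at (32, 4): λ = (3·32² + 6)/(2·4) ≡ 10/8. 8⁻¹ ≡ 37 (mod 59), so λ ≡ 10·37 ≡ 16.
  x = λ² - 32 - 32 = 256 - 64 ≡ 15; y = λ·(32 - 15) - 4 ≡ 32. → (15, 32)
double: tangent at (15, 32): λ = (3·15² + 6)/(2·32) ≡ 32/5. 5⁻¹ ≡ 12 (mod 59) since 5·12 = 60 ≡ 1, so λ ≡ 32·12 ≡ 30.
  x = λ² - 15 - 15 = 900 - 30 ≡ 44; y = λ·(15 - 44) - 32 ≡ 42. → (44, 42)
add Q: (44, 42) + (32, 4). λ = (4 - 42)/(32 - 44) ≡ 21/47 mod 59. 47⁻¹ ≡ 54 (mod 59), so λ ≡ 13.
  x = λ² - 44 - 32 = 169 - 76 ≡ 34; y = λ·(44 - 34) - 42 ≡ 29. → (34, 29)
double: tangent at (34, 29): λ = (3·34² + 6)/(2·29) ≡ 52/58. 58⁻¹ ≡ 58 (mod 59), so λ ≡ 52·58 ≡ 7.
  x = λ² - 34 - 34 = 49 - 68 ≡ 40; y = λ·(34 - 40) - 29 ≡ 47. → (40, 47)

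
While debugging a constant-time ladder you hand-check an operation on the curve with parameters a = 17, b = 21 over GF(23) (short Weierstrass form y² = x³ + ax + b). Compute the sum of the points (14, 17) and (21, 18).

(19, 2)

(14, 17) + (21, 18). λ = (18 - 17)/(21 - 14) ≡ 1/7 mod 23. 7⁻¹ ≡ 10 (mod 23) since 7·10 = 70 ≡ 1, so λ ≡ 10.
  x = λ² - 14 - 21 = 100 - 35 ≡ 19; y = λ·(14 - 19) - 17 ≡ 2. → (19, 2)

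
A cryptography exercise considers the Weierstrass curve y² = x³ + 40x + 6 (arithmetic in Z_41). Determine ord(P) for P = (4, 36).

2P: tangent at (4, 36): λ = (3·4² + 40)/(2·36) ≡ 6/31. 31⁻¹ ≡ 4 (mod 41) since 31·4 = 124 ≡ 1, so λ ≡ 6·4 ≡ 24.
  x = λ² - 4 - 4 = 576 - 8 ≡ 35; y = λ·(4 - 35) - 36 ≡ 40. → (35, 40)
3P: (35, 40) + (4, 36). λ = (36 - 40)/(4 - 35) ≡ 37/10 mod 41. 10⁻¹ ≡ 37 (mod 41), so λ ≡ 16.
  x = λ² - 35 - 4 = 256 - 39 ≡ 12; y = λ·(35 - 12) - 40 ≡ 0. → (12, 0)
4P: (12, 0) + (4, 36). λ = (36 - 0)/(4 - 12) ≡ 36/33 mod 41. 33⁻¹ ≡ 5 (mod 41) since 33·5 = 165 ≡ 1, so λ ≡ 16.
  x = λ² - 12 - 4 = 256 - 16 ≡ 35; y = λ·(12 - 35) - 0 ≡ 1. → (35, 1)
5P: (35, 1) + (4, 36). λ = (36 - 1)/(4 - 35) ≡ 35/10 mod 41. 10⁻¹ ≡ 37 (mod 41), so λ ≡ 24.
  x = λ² - 35 - 4 = 576 - 39 ≡ 4; y = λ·(35 - 4) - 1 ≡ 5. → (4, 5)
6P: (4, 5) + (4, 36): same x and y₁ ≡ -y₂, so the sum is 𝒪.
6P = 𝒪, so the order is 6.

6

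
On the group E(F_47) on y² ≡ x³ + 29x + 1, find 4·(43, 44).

O

Write G = (43, 44).
Repeated addition: build up to 4G.
2G: tangent at (43, 44): λ = (3·43² + 29)/(2·44) ≡ 30/41. 41⁻¹ ≡ 39 (mod 47) since 41·39 = 1599 ≡ 1, so λ ≡ 30·39 ≡ 42.
  x = λ² - 43 - 43 = 1764 - 86 ≡ 33; y = λ·(43 - 33) - 44 ≡ 0. → (33, 0)
3G: (33, 0) + (43, 44). λ = (44 - 0)/(43 - 33) ≡ 44/10 mod 47. 10⁻¹ ≡ 33 (mod 47), so λ ≡ 42.
  x = λ² - 33 - 43 = 1764 - 76 ≡ 43; y = λ·(33 - 43) - 0 ≡ 3. → (43, 3)
4G: (43, 3) + (43, 44): same x and y₁ ≡ -y₂, so the sum is ∞.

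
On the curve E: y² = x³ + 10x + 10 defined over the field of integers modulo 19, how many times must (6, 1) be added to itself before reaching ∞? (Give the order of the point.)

8

2P: tangent at (6, 1): λ = (3·6² + 10)/(2·1) ≡ 4/2. 2⁻¹ ≡ 10 (mod 19), so λ ≡ 4·10 ≡ 2.
  x = λ² - 6 - 6 = 4 - 12 ≡ 11; y = λ·(6 - 11) - 1 ≡ 8. → (11, 8)
3P: (11, 8) + (6, 1). λ = (1 - 8)/(6 - 11) ≡ 12/14 mod 19. 14⁻¹ ≡ 15 (mod 19), so λ ≡ 9.
  x = λ² - 11 - 6 = 81 - 17 ≡ 7; y = λ·(11 - 7) - 8 ≡ 9. → (7, 9)
4P: (7, 9) + (6, 1). λ = (1 - 9)/(6 - 7) ≡ 11/18 mod 19. 18⁻¹ ≡ 18 (mod 19), so λ ≡ 8.
  x = λ² - 7 - 6 = 64 - 13 ≡ 13; y = λ·(7 - 13) - 9 ≡ 0. → (13, 0)
5P: (13, 0) + (6, 1). λ = (1 - 0)/(6 - 13) ≡ 1/12 mod 19. 12⁻¹ ≡ 8 (mod 19), so λ ≡ 8.
  x = λ² - 13 - 6 = 64 - 19 ≡ 7; y = λ·(13 - 7) - 0 ≡ 10. → (7, 10)
6P: (7, 10) + (6, 1). λ = (1 - 10)/(6 - 7) ≡ 10/18 mod 19. 18⁻¹ ≡ 18 (mod 19), so λ ≡ 9.
  x = λ² - 7 - 6 = 81 - 13 ≡ 11; y = λ·(7 - 11) - 10 ≡ 11. → (11, 11)
7P: (11, 11) + (6, 1). λ = (1 - 11)/(6 - 11) ≡ 9/14 mod 19. 14⁻¹ ≡ 15 (mod 19), so λ ≡ 2.
  x = λ² - 11 - 6 = 4 - 17 ≡ 6; y = λ·(11 - 6) - 11 ≡ 18. → (6, 18)
8P: (6, 18) + (6, 1): same x and y₁ ≡ -y₂, so the sum is ∞.
8P = ∞, so the order is 8.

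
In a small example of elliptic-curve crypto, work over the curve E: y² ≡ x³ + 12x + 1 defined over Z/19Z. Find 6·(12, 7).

(8, 18)

Write G = (12, 7).
Double-and-add on 6 = (110)₂. Start with G = (12, 7) for the leading 1-bit.
double: tangent at (12, 7): λ = (3·12² + 12)/(2·7) ≡ 7/14. 14⁻¹ ≡ 15 (mod 19), so λ ≡ 7·15 ≡ 10.
  x = λ² - 12 - 12 = 100 - 24 ≡ 0; y = λ·(12 - 0) - 7 ≡ 18. → (0, 18)
add G: (0, 18) + (12, 7). λ = (7 - 18)/(12 - 0) ≡ 8/12 mod 19. 12⁻¹ ≡ 8 (mod 19) since 12·8 = 96 ≡ 1, so λ ≡ 7.
  x = λ² - 0 - 12 = 49 - 12 ≡ 18; y = λ·(0 - 18) - 18 ≡ 8. → (18, 8)
double: tangent at (18, 8): λ = (3·18² + 12)/(2·8) ≡ 15/16. 16⁻¹ ≡ 6 (mod 19), so λ ≡ 15·6 ≡ 14.
  x = λ² - 18 - 18 = 196 - 36 ≡ 8; y = λ·(18 - 8) - 8 ≡ 18. → (8, 18)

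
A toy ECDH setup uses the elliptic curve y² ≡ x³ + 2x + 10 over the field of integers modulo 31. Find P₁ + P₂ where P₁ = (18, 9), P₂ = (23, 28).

(28, 15)

(18, 9) + (23, 28). λ = (28 - 9)/(23 - 18) ≡ 19/5 mod 31. 5⁻¹ ≡ 25 (mod 31) since 5·25 = 125 ≡ 1, so λ ≡ 10.
  x = λ² - 18 - 23 = 100 - 41 ≡ 28; y = λ·(18 - 28) - 9 ≡ 15. → (28, 15)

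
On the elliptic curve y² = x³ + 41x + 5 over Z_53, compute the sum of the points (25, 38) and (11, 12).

(25, 38) + (11, 12). λ = (12 - 38)/(11 - 25) ≡ 27/39 mod 53. 39⁻¹ ≡ 34 (mod 53), so λ ≡ 17.
  x = λ² - 25 - 11 = 289 - 36 ≡ 41; y = λ·(25 - 41) - 38 ≡ 8. → (41, 8)

(41, 8)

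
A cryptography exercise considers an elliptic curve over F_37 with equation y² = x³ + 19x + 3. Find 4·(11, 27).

Write P = (11, 27).
Double-and-add on 4 = (100)₂. Start with P = (11, 27) for the leading 1-bit.
double: tangent at (11, 27): λ = (3·11² + 19)/(2·27) ≡ 12/17. 17⁻¹ ≡ 24 (mod 37), so λ ≡ 12·24 ≡ 29.
  x = λ² - 11 - 11 = 841 - 22 ≡ 5; y = λ·(11 - 5) - 27 ≡ 36. → (5, 36)
double: tangent at (5, 36): λ = (3·5² + 19)/(2·36) ≡ 20/35. 35⁻¹ ≡ 18 (mod 37), so λ ≡ 20·18 ≡ 27.
  x = λ² - 5 - 5 = 729 - 10 ≡ 16; y = λ·(5 - 16) - 36 ≡ 0. → (16, 0)

(16, 0)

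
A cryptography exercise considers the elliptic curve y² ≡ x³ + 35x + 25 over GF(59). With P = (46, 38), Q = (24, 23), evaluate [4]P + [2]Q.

(41, 42)

First 4P:
Repeated addition: build up to 4P.
2P: tangent at (46, 38): λ = (3·46² + 35)/(2·38) ≡ 11/17. 17⁻¹ ≡ 7 (mod 59) since 17·7 = 119 ≡ 1, so λ ≡ 11·7 ≡ 18.
  x = λ² - 46 - 46 = 324 - 92 ≡ 55; y = λ·(46 - 55) - 38 ≡ 36. → (55, 36)
3P: (55, 36) + (46, 38). λ = (38 - 36)/(46 - 55) ≡ 2/50 mod 59. 50⁻¹ ≡ 13 (mod 59), so λ ≡ 26.
  x = λ² - 55 - 46 = 676 - 101 ≡ 44; y = λ·(55 - 44) - 36 ≡ 14. → (44, 14)
4P: (44, 14) + (46, 38). λ = (38 - 14)/(46 - 44) ≡ 24/2 mod 59. 2⁻¹ ≡ 30 (mod 59), so λ ≡ 12.
  x = λ² - 44 - 46 = 144 - 90 ≡ 54; y = λ·(44 - 54) - 14 ≡ 43. → (54, 43)
4P = (54, 43).
Next 2Q:
Repeated addition: build up to 2Q.
2Q: tangent at (24, 23): λ = (3·24² + 35)/(2·23) ≡ 52/46. 46⁻¹ ≡ 9 (mod 59), so λ ≡ 52·9 ≡ 55.
  x = λ² - 24 - 24 = 3025 - 48 ≡ 27; y = λ·(24 - 27) - 23 ≡ 48. → (27, 48)
2Q = (27, 48).
Finally 4P + 2Q:
(54, 43) + (27, 48). λ = (48 - 43)/(27 - 54) ≡ 5/32 mod 59. 32⁻¹ ≡ 24 (mod 59) since 32·24 = 768 ≡ 1, so λ ≡ 2.
  x = λ² - 54 - 27 = 4 - 81 ≡ 41; y = λ·(54 - 41) - 43 ≡ 42. → (41, 42)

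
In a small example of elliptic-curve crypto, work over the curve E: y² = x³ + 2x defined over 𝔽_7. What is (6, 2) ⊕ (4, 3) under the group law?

(6, 2) + (4, 3). λ = (3 - 2)/(4 - 6) ≡ 1/5 mod 7. 5⁻¹ ≡ 3 (mod 7), so λ ≡ 3.
  x = λ² - 6 - 4 = 9 - 10 ≡ 6; y = λ·(6 - 6) - 2 ≡ 5. → (6, 5)

(6, 5)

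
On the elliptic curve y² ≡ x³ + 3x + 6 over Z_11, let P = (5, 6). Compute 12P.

Double-and-add on 12 = (1100)₂. Start with P = (5, 6) for the leading 1-bit.
double: tangent at (5, 6): λ = (3·5² + 3)/(2·6) ≡ 1/1. 1⁻¹ ≡ 1 (mod 11), so λ ≡ 1·1 ≡ 1.
  x = λ² - 5 - 5 = 1 - 10 ≡ 2; y = λ·(5 - 2) - 6 ≡ 8. → (2, 8)
add P: (2, 8) + (5, 6). λ = (6 - 8)/(5 - 2) ≡ 9/3 mod 11. 3⁻¹ ≡ 4 (mod 11) since 3·4 = 12 ≡ 1, so λ ≡ 3.
  x = λ² - 2 - 5 = 9 - 7 ≡ 2; y = λ·(2 - 2) - 8 ≡ 3. → (2, 3)
double: tangent at (2, 3): λ = (3·2² + 3)/(2·3) ≡ 4/6. 6⁻¹ ≡ 2 (mod 11), so λ ≡ 4·2 ≡ 8.
  x = λ² - 2 - 2 = 64 - 4 ≡ 5; y = λ·(2 - 5) - 3 ≡ 6. → (5, 6)
double: tangent at (5, 6): λ = (3·5² + 3)/(2·6) ≡ 1/1. 1⁻¹ ≡ 1 (mod 11) since 1·1 = 1 ≡ 1, so λ ≡ 1·1 ≡ 1.
  x = λ² - 5 - 5 = 1 - 10 ≡ 2; y = λ·(5 - 2) - 6 ≡ 8. → (2, 8)

(2, 8)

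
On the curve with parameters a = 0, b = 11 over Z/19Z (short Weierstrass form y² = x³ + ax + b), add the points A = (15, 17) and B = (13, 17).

(10, 2)

(15, 17) + (13, 17). λ = (17 - 17)/(13 - 15) ≡ 0/17 mod 19. 17⁻¹ ≡ 9 (mod 19), so λ ≡ 0.
  x = λ² - 15 - 13 = 0 - 28 ≡ 10; y = λ·(15 - 10) - 17 ≡ 2. → (10, 2)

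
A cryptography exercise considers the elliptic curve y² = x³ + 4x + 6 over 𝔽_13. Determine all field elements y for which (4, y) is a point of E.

x³ + 4x + 6 = 86 ≡ 8 (mod 13).
8 is a non-residue mod 13; no y exists.

none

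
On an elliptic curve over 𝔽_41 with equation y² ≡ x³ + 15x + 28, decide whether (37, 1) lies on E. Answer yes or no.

y² = 1² ≡ 1; x³ + 15x + 28 = 51236 ≡ 27 (mod 41). 1 ≠ 27.

no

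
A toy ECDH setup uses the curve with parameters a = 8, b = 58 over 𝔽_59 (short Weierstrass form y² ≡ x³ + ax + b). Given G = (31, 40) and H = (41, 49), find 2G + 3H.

First 2G:
Repeated addition: build up to 2G.
2G: tangent at (31, 40): λ = (3·31² + 8)/(2·40) ≡ 0/21. 21⁻¹ ≡ 45 (mod 59), so λ ≡ 0·45 ≡ 0.
  x = λ² - 31 - 31 = 0 - 62 ≡ 56; y = λ·(31 - 56) - 40 ≡ 19. → (56, 19)
2G = (56, 19).
Next 3H:
Repeated addition: build up to 3H.
2H: tangent at (41, 49): λ = (3·41² + 8)/(2·49) ≡ 36/39. 39⁻¹ ≡ 56 (mod 59), so λ ≡ 36·56 ≡ 10.
  x = λ² - 41 - 41 = 100 - 82 ≡ 18; y = λ·(41 - 18) - 49 ≡ 4. → (18, 4)
3H: (18, 4) + (41, 49). λ = (49 - 4)/(41 - 18) ≡ 45/23 mod 59. 23⁻¹ ≡ 18 (mod 59), so λ ≡ 43.
  x = λ² - 18 - 41 = 1849 - 59 ≡ 20; y = λ·(18 - 20) - 4 ≡ 28. → (20, 28)
3H = (20, 28).
Finally 2G + 3H:
(56, 19) + (20, 28). λ = (28 - 19)/(20 - 56) ≡ 9/23 mod 59. 23⁻¹ ≡ 18 (mod 59) since 23·18 = 414 ≡ 1, so λ ≡ 44.
  x = λ² - 56 - 20 = 1936 - 76 ≡ 31; y = λ·(56 - 31) - 19 ≡ 19. → (31, 19)

(31, 19)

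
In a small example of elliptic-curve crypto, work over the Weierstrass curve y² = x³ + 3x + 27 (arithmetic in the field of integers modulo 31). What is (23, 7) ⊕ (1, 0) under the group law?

(21, 19)

(23, 7) + (1, 0). λ = (0 - 7)/(1 - 23) ≡ 24/9 mod 31. 9⁻¹ ≡ 7 (mod 31) since 9·7 = 63 ≡ 1, so λ ≡ 13.
  x = λ² - 23 - 1 = 169 - 24 ≡ 21; y = λ·(23 - 21) - 7 ≡ 19. → (21, 19)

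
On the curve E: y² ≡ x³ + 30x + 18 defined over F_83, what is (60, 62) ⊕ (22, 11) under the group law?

(27, 50)

(60, 62) + (22, 11). λ = (11 - 62)/(22 - 60) ≡ 32/45 mod 83. 45⁻¹ ≡ 24 (mod 83), so λ ≡ 21.
  x = λ² - 60 - 22 = 441 - 82 ≡ 27; y = λ·(60 - 27) - 62 ≡ 50. → (27, 50)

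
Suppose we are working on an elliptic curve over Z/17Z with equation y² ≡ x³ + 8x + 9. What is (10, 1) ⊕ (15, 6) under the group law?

(10, 1) + (15, 6). λ = (6 - 1)/(15 - 10) ≡ 5/5 mod 17. 5⁻¹ ≡ 7 (mod 17) since 5·7 = 35 ≡ 1, so λ ≡ 1.
  x = λ² - 10 - 15 = 1 - 25 ≡ 10; y = λ·(10 - 10) - 1 ≡ 16. → (10, 16)

(10, 16)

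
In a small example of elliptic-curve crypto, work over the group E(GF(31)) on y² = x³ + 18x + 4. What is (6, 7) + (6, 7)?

(7, 15)

tangent at (6, 7): λ = (3·6² + 18)/(2·7) ≡ 2/14. 14⁻¹ ≡ 20 (mod 31) since 14·20 = 280 ≡ 1, so λ ≡ 2·20 ≡ 9.
  x = λ² - 6 - 6 = 81 - 12 ≡ 7; y = λ·(6 - 7) - 7 ≡ 15. → (7, 15)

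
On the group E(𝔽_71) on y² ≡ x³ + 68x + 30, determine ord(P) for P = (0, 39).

2P: tangent at (0, 39): λ = (3·0² + 68)/(2·39) ≡ 68/7. 7⁻¹ ≡ 61 (mod 71) since 7·61 = 427 ≡ 1, so λ ≡ 68·61 ≡ 30.
  x = λ² - 0 - 0 = 900 - 0 ≡ 48; y = λ·(0 - 48) - 39 ≡ 12. → (48, 12)
3P: (48, 12) + (0, 39). λ = (39 - 12)/(0 - 48) ≡ 27/23 mod 71. 23⁻¹ ≡ 34 (mod 71) since 23·34 = 782 ≡ 1, so λ ≡ 66.
  x = λ² - 48 - 0 = 4356 - 48 ≡ 48; y = λ·(48 - 48) - 12 ≡ 59. → (48, 59)
4P: (48, 59) + (0, 39). λ = (39 - 59)/(0 - 48) ≡ 51/23 mod 71. 23⁻¹ ≡ 34 (mod 71), so λ ≡ 30.
  x = λ² - 48 - 0 = 900 - 48 ≡ 0; y = λ·(48 - 0) - 59 ≡ 32. → (0, 32)
5P: (0, 32) + (0, 39): same x and y₁ ≡ -y₂, so the sum is ∞.
5P = ∞, so the order is 5.

5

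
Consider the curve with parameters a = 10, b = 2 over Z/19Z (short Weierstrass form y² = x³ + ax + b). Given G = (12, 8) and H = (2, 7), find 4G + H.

(8, 10)

First 4G:
Double-and-add on 4 = (100)₂. Start with G = (12, 8) for the leading 1-bit.
double: tangent at (12, 8): λ = (3·12² + 10)/(2·8) ≡ 5/16. 16⁻¹ ≡ 6 (mod 19) since 16·6 = 96 ≡ 1, so λ ≡ 5·6 ≡ 11.
  x = λ² - 12 - 12 = 121 - 24 ≡ 2; y = λ·(12 - 2) - 8 ≡ 7. → (2, 7)
double: tangent at (2, 7): λ = (3·2² + 10)/(2·7) ≡ 3/14. 14⁻¹ ≡ 15 (mod 19) since 14·15 = 210 ≡ 1, so λ ≡ 3·15 ≡ 7.
  x = λ² - 2 - 2 = 49 - 4 ≡ 7; y = λ·(2 - 7) - 7 ≡ 15. → (7, 15)
4G = (7, 15).
Finally 4G + H:
(7, 15) + (2, 7). λ = (7 - 15)/(2 - 7) ≡ 11/14 mod 19. 14⁻¹ ≡ 15 (mod 19), so λ ≡ 13.
  x = λ² - 7 - 2 = 169 - 9 ≡ 8; y = λ·(7 - 8) - 15 ≡ 10. → (8, 10)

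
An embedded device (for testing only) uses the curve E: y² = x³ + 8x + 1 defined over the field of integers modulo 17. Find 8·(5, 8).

(14, 1)

Write Q = (5, 8).
Double-and-add on 8 = (1000)₂. Start with Q = (5, 8) for the leading 1-bit.
double: tangent at (5, 8): λ = (3·5² + 8)/(2·8) ≡ 15/16. 16⁻¹ ≡ 16 (mod 17), so λ ≡ 15·16 ≡ 2.
  x = λ² - 5 - 5 = 4 - 10 ≡ 11; y = λ·(5 - 11) - 8 ≡ 14. → (11, 14)
double: tangent at (11, 14): λ = (3·11² + 8)/(2·14) ≡ 14/11. 11⁻¹ ≡ 14 (mod 17) since 11·14 = 154 ≡ 1, so λ ≡ 14·14 ≡ 9.
  x = λ² - 11 - 11 = 81 - 22 ≡ 8; y = λ·(11 - 8) - 14 ≡ 13. → (8, 13)
double: tangent at (8, 13): λ = (3·8² + 8)/(2·13) ≡ 13/9. 9⁻¹ ≡ 2 (mod 17), so λ ≡ 13·2 ≡ 9.
  x = λ² - 8 - 8 = 81 - 16 ≡ 14; y = λ·(8 - 14) - 13 ≡ 1. → (14, 1)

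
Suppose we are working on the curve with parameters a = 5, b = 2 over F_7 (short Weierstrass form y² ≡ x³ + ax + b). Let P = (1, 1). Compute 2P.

(0, 3)

tangent at (1, 1): λ = (3·1² + 5)/(2·1) ≡ 1/2. 2⁻¹ ≡ 4 (mod 7) since 2·4 = 8 ≡ 1, so λ ≡ 1·4 ≡ 4.
  x = λ² - 1 - 1 = 16 - 2 ≡ 0; y = λ·(1 - 0) - 1 ≡ 3. → (0, 3)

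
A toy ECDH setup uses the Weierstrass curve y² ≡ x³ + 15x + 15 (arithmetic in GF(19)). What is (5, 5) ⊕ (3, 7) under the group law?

(12, 2)

(5, 5) + (3, 7). λ = (7 - 5)/(3 - 5) ≡ 2/17 mod 19. 17⁻¹ ≡ 9 (mod 19) since 17·9 = 153 ≡ 1, so λ ≡ 18.
  x = λ² - 5 - 3 = 324 - 8 ≡ 12; y = λ·(5 - 12) - 5 ≡ 2. → (12, 2)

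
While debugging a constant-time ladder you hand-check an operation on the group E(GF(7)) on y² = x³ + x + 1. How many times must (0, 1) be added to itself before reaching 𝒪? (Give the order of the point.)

5

2P: tangent at (0, 1): λ = (3·0² + 1)/(2·1) ≡ 1/2. 2⁻¹ ≡ 4 (mod 7), so λ ≡ 1·4 ≡ 4.
  x = λ² - 0 - 0 = 16 - 0 ≡ 2; y = λ·(0 - 2) - 1 ≡ 5. → (2, 5)
3P: (2, 5) + (0, 1). λ = (1 - 5)/(0 - 2) ≡ 3/5 mod 7. 5⁻¹ ≡ 3 (mod 7), so λ ≡ 2.
  x = λ² - 2 - 0 = 4 - 2 ≡ 2; y = λ·(2 - 2) - 5 ≡ 2. → (2, 2)
4P: (2, 2) + (0, 1). λ = (1 - 2)/(0 - 2) ≡ 6/5 mod 7. 5⁻¹ ≡ 3 (mod 7), so λ ≡ 4.
  x = λ² - 2 - 0 = 16 - 2 ≡ 0; y = λ·(2 - 0) - 2 ≡ 6. → (0, 6)
5P: (0, 6) + (0, 1): same x and y₁ ≡ -y₂, so the sum is 𝒪.
5P = 𝒪, so the order is 5.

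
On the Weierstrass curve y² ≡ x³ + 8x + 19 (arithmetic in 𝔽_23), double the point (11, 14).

tangent at (11, 14): λ = (3·11² + 8)/(2·14) ≡ 3/5. 5⁻¹ ≡ 14 (mod 23), so λ ≡ 3·14 ≡ 19.
  x = λ² - 11 - 11 = 361 - 22 ≡ 17; y = λ·(11 - 17) - 14 ≡ 10. → (17, 10)

(17, 10)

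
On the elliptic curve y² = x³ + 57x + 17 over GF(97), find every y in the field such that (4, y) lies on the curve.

42, 55

x³ + 57x + 17 = 309 ≡ 18 (mod 97).
Square roots of 18 mod 97: 42 and 55 (since 42² = 1764 ≡ 18).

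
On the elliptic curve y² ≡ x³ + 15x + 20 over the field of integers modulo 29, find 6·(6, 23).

Write Q = (6, 23).
Repeated addition: build up to 6Q.
2Q: tangent at (6, 23): λ = (3·6² + 15)/(2·23) ≡ 7/17. 17⁻¹ ≡ 12 (mod 29) since 17·12 = 204 ≡ 1, so λ ≡ 7·12 ≡ 26.
  x = λ² - 6 - 6 = 676 - 12 ≡ 26; y = λ·(6 - 26) - 23 ≡ 8. → (26, 8)
3Q: (26, 8) + (6, 23). λ = (23 - 8)/(6 - 26) ≡ 15/9 mod 29. 9⁻¹ ≡ 13 (mod 29), so λ ≡ 21.
  x = λ² - 26 - 6 = 441 - 32 ≡ 3; y = λ·(26 - 3) - 8 ≡ 11. → (3, 11)
4Q: (3, 11) + (6, 23). λ = (23 - 11)/(6 - 3) ≡ 12/3 mod 29. 3⁻¹ ≡ 10 (mod 29), so λ ≡ 4.
  x = λ² - 3 - 6 = 16 - 9 ≡ 7; y = λ·(3 - 7) - 11 ≡ 2. → (7, 2)
5Q: (7, 2) + (6, 23). λ = (23 - 2)/(6 - 7) ≡ 21/28 mod 29. 28⁻¹ ≡ 28 (mod 29), so λ ≡ 8.
  x = λ² - 7 - 6 = 64 - 13 ≡ 22; y = λ·(7 - 22) - 2 ≡ 23. → (22, 23)
6Q: (22, 23) + (6, 23). λ = (23 - 23)/(6 - 22) ≡ 0/13 mod 29. 13⁻¹ ≡ 9 (mod 29) since 13·9 = 117 ≡ 1, so λ ≡ 0.
  x = λ² - 22 - 6 = 0 - 28 ≡ 1; y = λ·(22 - 1) - 23 ≡ 6. → (1, 6)

(1, 6)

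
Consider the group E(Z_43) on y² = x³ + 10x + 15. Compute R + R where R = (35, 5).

(25, 25)

tangent at (35, 5): λ = (3·35² + 10)/(2·5) ≡ 30/10. 10⁻¹ ≡ 13 (mod 43), so λ ≡ 30·13 ≡ 3.
  x = λ² - 35 - 35 = 9 - 70 ≡ 25; y = λ·(35 - 25) - 5 ≡ 25. → (25, 25)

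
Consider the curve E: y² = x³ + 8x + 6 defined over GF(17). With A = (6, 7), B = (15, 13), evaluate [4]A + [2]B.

First 4A:
Repeated addition: build up to 4A.
2A: tangent at (6, 7): λ = (3·6² + 8)/(2·7) ≡ 14/14. 14⁻¹ ≡ 11 (mod 17), so λ ≡ 14·11 ≡ 1.
  x = λ² - 6 - 6 = 1 - 12 ≡ 6; y = λ·(6 - 6) - 7 ≡ 10. → (6, 10)
3A: (6, 10) + (6, 7): same x and y₁ ≡ -y₂, so the sum is ∞.
4A: ∞ + (6, 7) = (6, 7) (identity).
4A = (6, 7).
Next 2B:
Repeated addition: build up to 2B.
2B: tangent at (15, 13): λ = (3·15² + 8)/(2·13) ≡ 3/9. 9⁻¹ ≡ 2 (mod 17) since 9·2 = 18 ≡ 1, so λ ≡ 3·2 ≡ 6.
  x = λ² - 15 - 15 = 36 - 30 ≡ 6; y = λ·(15 - 6) - 13 ≡ 7. → (6, 7)
2B = (6, 7).
Finally 4A + 2B:
tangent at (6, 7): λ = (3·6² + 8)/(2·7) ≡ 14/14. 14⁻¹ ≡ 11 (mod 17) since 14·11 = 154 ≡ 1, so λ ≡ 14·11 ≡ 1.
  x = λ² - 6 - 6 = 1 - 12 ≡ 6; y = λ·(6 - 6) - 7 ≡ 10. → (6, 10)

(6, 10)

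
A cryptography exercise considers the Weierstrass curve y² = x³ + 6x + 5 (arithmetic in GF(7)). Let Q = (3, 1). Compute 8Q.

Repeated addition: build up to 8Q.
2Q: tangent at (3, 1): λ = (3·3² + 6)/(2·1) ≡ 5/2. 2⁻¹ ≡ 4 (mod 7) since 2·4 = 8 ≡ 1, so λ ≡ 5·4 ≡ 6.
  x = λ² - 3 - 3 = 36 - 6 ≡ 2; y = λ·(3 - 2) - 1 ≡ 5. → (2, 5)
3Q: (2, 5) + (3, 1). λ = (1 - 5)/(3 - 2) ≡ 3/1 mod 7. 1⁻¹ ≡ 1 (mod 7), so λ ≡ 3.
  x = λ² - 2 - 3 = 9 - 5 ≡ 4; y = λ·(2 - 4) - 5 ≡ 3. → (4, 3)
4Q: (4, 3) + (3, 1). λ = (1 - 3)/(3 - 4) ≡ 5/6 mod 7. 6⁻¹ ≡ 6 (mod 7) since 6·6 = 36 ≡ 1, so λ ≡ 2.
  x = λ² - 4 - 3 = 4 - 7 ≡ 4; y = λ·(4 - 4) - 3 ≡ 4. → (4, 4)
5Q: (4, 4) + (3, 1). λ = (1 - 4)/(3 - 4) ≡ 4/6 mod 7. 6⁻¹ ≡ 6 (mod 7) since 6·6 = 36 ≡ 1, so λ ≡ 3.
  x = λ² - 4 - 3 = 9 - 7 ≡ 2; y = λ·(4 - 2) - 4 ≡ 2. → (2, 2)
6Q: (2, 2) + (3, 1). λ = (1 - 2)/(3 - 2) ≡ 6/1 mod 7. 1⁻¹ ≡ 1 (mod 7) since 1·1 = 1 ≡ 1, so λ ≡ 6.
  x = λ² - 2 - 3 = 36 - 5 ≡ 3; y = λ·(2 - 3) - 2 ≡ 6. → (3, 6)
7Q: (3, 6) + (3, 1): same x and y₁ ≡ -y₂, so the sum is 𝒪.
8Q: 𝒪 + (3, 1) = (3, 1) (identity).

(3, 1)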